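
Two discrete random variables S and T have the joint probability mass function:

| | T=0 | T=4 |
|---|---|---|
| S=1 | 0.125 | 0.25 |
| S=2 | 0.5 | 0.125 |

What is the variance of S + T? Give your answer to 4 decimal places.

3.1094

E[S] = 1.625,  E[T] = 1.5,  E[ST] = 2
Var(S) = 2.875 − (1.625)² = 0.234375;  Var(T) = 6 − (1.5)² = 3.75
Cov(S,T) = 2 − (1.625)(1.5) = -0.4375
Var(S + T) = (1)²·0.234375 + (1)²·3.75 + 2·(1)·(1)·-0.4375 = 3.109375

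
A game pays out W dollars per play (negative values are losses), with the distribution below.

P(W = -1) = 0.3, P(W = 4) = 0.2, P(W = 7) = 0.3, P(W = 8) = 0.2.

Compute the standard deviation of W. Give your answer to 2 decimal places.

E[W] = (-1)(0.3) + (4)(0.2) + (7)(0.3) + (8)(0.2) = 4.2
E[W²] = (-1)²(0.3) + (4)²(0.2) + (7)²(0.3) + (8)²(0.2) = 31
var(W) = E[W²] − (E[W])² = 31 − (4.2)² = 13.36
SD(W) = √13.36 ≈ 3.66

3.66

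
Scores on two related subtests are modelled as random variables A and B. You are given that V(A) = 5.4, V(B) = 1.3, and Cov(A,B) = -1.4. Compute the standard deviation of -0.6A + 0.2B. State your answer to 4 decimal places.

1.5271

V(-0.6A + 0.2B) = (-0.6)²·V(A) + (0.2)²·V(B) + 2·(-0.6)·(0.2)·Cov(A,B)
= 0.36·5.4 + 0.04·1.3 + -0.24·-1.4 = 2.332
σ(-0.6A + 0.2B) = √2.332 ≈ 1.5271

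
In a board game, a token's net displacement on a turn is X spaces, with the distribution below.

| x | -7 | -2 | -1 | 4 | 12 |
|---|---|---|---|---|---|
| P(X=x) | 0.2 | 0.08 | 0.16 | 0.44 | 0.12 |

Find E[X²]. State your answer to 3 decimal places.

34.600

E[X²] = (-7)²(0.2) + (-2)²(0.08) + (-1)²(0.16) + (4)²(0.44) + (12)²(0.12) = 34.6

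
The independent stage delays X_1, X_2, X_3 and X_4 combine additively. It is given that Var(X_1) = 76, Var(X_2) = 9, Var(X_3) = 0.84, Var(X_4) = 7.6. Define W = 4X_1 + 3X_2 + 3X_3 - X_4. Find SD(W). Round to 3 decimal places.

36.224

By independence, Var(W) = (4)²Var(X_1) + (3)²Var(X_2) + (3)²Var(X_3) + (-1)²Var(X_4)
= (4)²·76 + (3)²·9 + (3)²·0.84 + (-1)²·7.6 = 1312.16
SD(W) = √1312.16 ≈ 36.224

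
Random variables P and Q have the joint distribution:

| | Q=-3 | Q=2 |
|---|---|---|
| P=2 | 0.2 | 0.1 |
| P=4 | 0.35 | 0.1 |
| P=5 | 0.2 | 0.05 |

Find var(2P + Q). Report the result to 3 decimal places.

E[P] = 3.65,  E[Q] = -1.75,  E[PQ] = -6.7
var(P) = 14.65 − (3.65)² = 1.3275;  var(Q) = 7.75 − (-1.75)² = 4.6875
cov(P,Q) = -6.7 − (3.65)(-1.75) = -0.3125
var(2P + Q) = (2)²·1.3275 + (1)²·4.6875 + 2·(2)·(1)·-0.3125 = 8.7475

8.748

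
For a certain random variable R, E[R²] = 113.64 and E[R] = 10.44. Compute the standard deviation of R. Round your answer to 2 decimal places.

2.16

V(R) = 113.64 − (10.44)² = 4.6464
σ(R) = √4.6464 ≈ 2.16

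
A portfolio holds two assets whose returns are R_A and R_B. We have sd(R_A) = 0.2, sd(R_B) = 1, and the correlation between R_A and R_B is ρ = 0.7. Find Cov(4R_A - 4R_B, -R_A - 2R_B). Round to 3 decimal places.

var(R_A) = (0.2)² = 0.04;  var(R_B) = (1)² = 1
Cov(R_A,R_B) = ρ·sd(R_A)·sd(R_B) = 0.7·0.2·1 = 0.14
Cov(4R_A - 4R_B, -R_A - 2R_B) = (4)(-1)var(R_A) + (-4)(-2)var(R_B) + [(4)(-2) + (-4)(-1)]Cov(R_A,R_B)
= -4·0.04 + 8·1 + -4·0.14 = 7.28

7.280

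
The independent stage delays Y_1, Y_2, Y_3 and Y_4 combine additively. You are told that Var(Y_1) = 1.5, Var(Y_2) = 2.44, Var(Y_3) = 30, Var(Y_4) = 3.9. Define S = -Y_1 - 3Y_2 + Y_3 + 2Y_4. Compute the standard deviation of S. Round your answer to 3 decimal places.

8.310

By independence, Var(S) = (-1)²Var(Y_1) + (-3)²Var(Y_2) + (1)²Var(Y_3) + (2)²Var(Y_4)
= (-1)²·1.5 + (-3)²·2.44 + (1)²·30 + (2)²·3.9 = 69.06
SD(S) = √69.06 ≈ 8.310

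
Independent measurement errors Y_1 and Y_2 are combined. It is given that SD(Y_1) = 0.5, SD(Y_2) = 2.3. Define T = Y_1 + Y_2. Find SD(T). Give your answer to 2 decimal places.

2.35

V(Y_1) = 0.25, V(Y_2) = 5.29
By independence, V(T) = (1)²V(Y_1) + (1)²V(Y_2)
= (1)²·0.25 + (1)²·5.29 = 5.54
SD(T) = √5.54 ≈ 2.35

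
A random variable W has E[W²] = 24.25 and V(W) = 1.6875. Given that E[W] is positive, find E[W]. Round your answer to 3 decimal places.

4.750

(E[W])² = E[W²] − V(W) = 24.25 − 1.6875 = 22.5625
E[W] = √22.5625 = 4.75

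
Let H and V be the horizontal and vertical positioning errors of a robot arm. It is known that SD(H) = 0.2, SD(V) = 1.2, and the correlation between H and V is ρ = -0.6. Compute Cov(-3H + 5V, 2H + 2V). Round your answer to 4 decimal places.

13.5840

var(H) = (0.2)² = 0.04;  var(V) = (1.2)² = 1.44
Cov(H,V) = ρ·SD(H)·SD(V) = -0.6·0.2·1.2 = -0.144
Cov(-3H + 5V, 2H + 2V) = (-3)(2)var(H) + (5)(2)var(V) + [(-3)(2) + (5)(2)]Cov(H,V)
= -6·0.04 + 10·1.44 + 4·-0.144 = 13.584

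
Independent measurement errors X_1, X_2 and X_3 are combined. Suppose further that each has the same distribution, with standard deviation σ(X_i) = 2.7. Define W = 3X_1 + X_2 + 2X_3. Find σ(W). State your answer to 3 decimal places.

Var(X_i) = (2.7)² = 7.29
By independence, Var(W) = (3)²Var(X_1) + (1)²Var(X_2) + (2)²Var(X_3)
= (3)²·7.29 + (1)²·7.29 + (2)²·7.29 = 102.06
σ(W) = √102.06 ≈ 10.102

10.102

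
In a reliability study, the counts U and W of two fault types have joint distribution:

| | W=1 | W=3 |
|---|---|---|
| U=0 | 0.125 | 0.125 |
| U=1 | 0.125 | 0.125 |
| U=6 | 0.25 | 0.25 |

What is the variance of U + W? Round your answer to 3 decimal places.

8.688

E[U] = 3.25,  E[W] = 2,  E[UW] = 6.5
var(U) = 18.25 − (3.25)² = 7.6875;  var(W) = 5 − (2)² = 1
Cov(U,W) = 6.5 − (3.25)(2) = 0
var(U + W) = (1)²·7.6875 + (1)²·1 + 2·(1)·(1)·0 = 8.6875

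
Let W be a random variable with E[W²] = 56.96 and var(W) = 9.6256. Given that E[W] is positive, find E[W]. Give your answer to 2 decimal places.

6.88

(E[W])² = E[W²] − var(W) = 56.96 − 9.6256 = 47.3344
E[W] = √47.3344 = 6.88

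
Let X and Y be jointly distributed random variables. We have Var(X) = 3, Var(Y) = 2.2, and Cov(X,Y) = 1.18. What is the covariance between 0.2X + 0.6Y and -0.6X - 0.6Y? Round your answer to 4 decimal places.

-1.7184

Cov(0.2X + 0.6Y, -0.6X - 0.6Y) = (0.2)(-0.6)Var(X) + (0.6)(-0.6)Var(Y) + [(0.2)(-0.6) + (0.6)(-0.6)]Cov(X,Y)
= -0.12·3 + -0.36·2.2 + -0.48·1.18 = -1.7184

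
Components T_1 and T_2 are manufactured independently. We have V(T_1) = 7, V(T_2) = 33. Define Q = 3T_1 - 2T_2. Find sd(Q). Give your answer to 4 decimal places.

13.9642

By independence, V(Q) = (3)²V(T_1) + (-2)²V(T_2)
= (3)²·7 + (-2)²·33 = 195
sd(Q) = √195 ≈ 13.9642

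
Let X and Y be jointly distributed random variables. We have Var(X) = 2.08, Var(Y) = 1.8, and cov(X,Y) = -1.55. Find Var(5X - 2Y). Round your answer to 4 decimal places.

Var(5X - 2Y) = (5)²·Var(X) + (-2)²·Var(Y) + 2·(5)·(-2)·cov(X,Y)
= 25·2.08 + 4·1.8 + -20·-1.55 = 90.2

90.2000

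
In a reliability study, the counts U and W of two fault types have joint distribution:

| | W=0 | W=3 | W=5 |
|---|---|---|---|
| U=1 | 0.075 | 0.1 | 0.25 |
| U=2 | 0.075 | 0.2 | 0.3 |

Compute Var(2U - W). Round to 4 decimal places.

E[U] = 1.575,  E[W] = 3.65,  E[UW] = 5.75
Var(U) = 2.725 − (1.575)² = 0.244375;  Var(W) = 16.45 − (3.65)² = 3.1275
cov(U,W) = 5.75 − (1.575)(3.65) = 0.00125
Var(2U - W) = (2)²·0.244375 + (-1)²·3.1275 + 2·(2)·(-1)·0.00125 = 4.1

4.1000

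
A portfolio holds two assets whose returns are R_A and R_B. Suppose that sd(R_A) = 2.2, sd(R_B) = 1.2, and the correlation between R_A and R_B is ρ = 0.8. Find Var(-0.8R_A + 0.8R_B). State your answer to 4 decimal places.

1.3158

Var(R_A) = (2.2)² = 4.84;  Var(R_B) = (1.2)² = 1.44
cov(R_A,R_B) = ρ·sd(R_A)·sd(R_B) = 0.8·2.2·1.2 = 2.112
Var(-0.8R_A + 0.8R_B) = (-0.8)²·Var(R_A) + (0.8)²·Var(R_B) + 2·(-0.8)·(0.8)·cov(R_A,R_B)
= 0.64·4.84 + 0.64·1.44 + -1.28·2.112 = 1.31584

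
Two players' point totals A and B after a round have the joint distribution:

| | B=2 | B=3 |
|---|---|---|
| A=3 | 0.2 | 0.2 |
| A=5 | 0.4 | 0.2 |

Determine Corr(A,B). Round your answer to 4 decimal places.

-0.1667

E[A] = 4.2,  E[B] = 2.4
E[AB] = 10
Cov(A,B) = E[AB] − E[A]E[B] = 10 − (4.2)(2.4) = -0.08
Var(A) = 0.96,  Var(B) = 0.24
ρ = -0.08 / √(0.96·0.24) ≈ -0.1667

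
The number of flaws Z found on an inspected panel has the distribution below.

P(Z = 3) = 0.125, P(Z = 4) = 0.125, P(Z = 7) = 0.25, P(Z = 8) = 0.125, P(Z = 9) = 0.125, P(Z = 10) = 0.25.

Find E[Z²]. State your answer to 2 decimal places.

E[Z²] = (3)²(0.125) + (4)²(0.125) + (7)²(0.25) + (8)²(0.125) + (9)²(0.125) + (10)²(0.25) = 58.5

58.50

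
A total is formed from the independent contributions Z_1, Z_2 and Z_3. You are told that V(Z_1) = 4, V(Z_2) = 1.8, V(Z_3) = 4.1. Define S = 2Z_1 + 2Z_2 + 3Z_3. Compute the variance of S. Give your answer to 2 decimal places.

60.10

By independence, V(S) = (2)²V(Z_1) + (2)²V(Z_2) + (3)²V(Z_3)
= (2)²·4 + (2)²·1.8 + (3)²·4.1 = 60.1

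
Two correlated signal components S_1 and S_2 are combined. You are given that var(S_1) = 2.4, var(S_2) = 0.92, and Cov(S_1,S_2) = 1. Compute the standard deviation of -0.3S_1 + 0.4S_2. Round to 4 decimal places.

var(-0.3S_1 + 0.4S_2) = (-0.3)²·var(S_1) + (0.4)²·var(S_2) + 2·(-0.3)·(0.4)·Cov(S_1,S_2)
= 0.09·2.4 + 0.16·0.92 + -0.24·1 = 0.1232
sd(-0.3S_1 + 0.4S_2) = √0.1232 ≈ 0.3510

0.3510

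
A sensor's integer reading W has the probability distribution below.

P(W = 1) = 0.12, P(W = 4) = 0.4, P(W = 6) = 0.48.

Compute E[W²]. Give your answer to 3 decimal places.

23.800

E[W²] = (1)²(0.12) + (4)²(0.4) + (6)²(0.48) = 23.8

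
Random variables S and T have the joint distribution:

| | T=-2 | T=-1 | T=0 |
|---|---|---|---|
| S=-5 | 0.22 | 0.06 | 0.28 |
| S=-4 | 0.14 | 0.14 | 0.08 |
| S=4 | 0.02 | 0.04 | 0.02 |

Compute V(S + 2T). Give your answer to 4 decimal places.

8.4736

E[S] = -3.92,  E[T] = -1,  E[ST] = 3.86
V(S) = 21.04 − (-3.92)² = 5.6736;  V(T) = 1.76 − (-1)² = 0.76
Cov(S,T) = 3.86 − (-3.92)(-1) = -0.06
V(S + 2T) = (1)²·5.6736 + (2)²·0.76 + 2·(1)·(2)·-0.06 = 8.4736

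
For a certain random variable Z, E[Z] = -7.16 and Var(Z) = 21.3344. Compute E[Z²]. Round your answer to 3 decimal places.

E[Z²] = Var(Z) + (E[Z])² = 21.3344 + (-7.16)² = 72.6

72.600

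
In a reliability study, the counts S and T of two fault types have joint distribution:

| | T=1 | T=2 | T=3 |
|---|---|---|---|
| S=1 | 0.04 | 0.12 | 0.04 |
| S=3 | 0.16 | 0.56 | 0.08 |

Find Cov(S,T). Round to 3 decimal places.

-0.032

E[S] = 2.6,  E[T] = 1.92
E[ST] = 4.96
Cov(S,T) = E[ST] − E[S]E[T] = 4.96 − (2.6)(1.92) = -0.032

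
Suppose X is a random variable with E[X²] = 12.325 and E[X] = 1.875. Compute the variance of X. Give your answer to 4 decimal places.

Var(X) = 12.325 − (1.875)² = 8.809375

8.8094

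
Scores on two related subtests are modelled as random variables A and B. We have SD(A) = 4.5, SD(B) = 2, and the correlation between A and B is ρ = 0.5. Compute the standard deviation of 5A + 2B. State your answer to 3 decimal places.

24.744

var(A) = (4.5)² = 20.25;  var(B) = (2)² = 4
Cov(A,B) = ρ·SD(A)·SD(B) = 0.5·4.5·2 = 4.5
var(5A + 2B) = (5)²·var(A) + (2)²·var(B) + 2·(5)·(2)·Cov(A,B)
= 25·20.25 + 4·4 + 20·4.5 = 612.25
SD(5A + 2B) = √612.25 ≈ 24.744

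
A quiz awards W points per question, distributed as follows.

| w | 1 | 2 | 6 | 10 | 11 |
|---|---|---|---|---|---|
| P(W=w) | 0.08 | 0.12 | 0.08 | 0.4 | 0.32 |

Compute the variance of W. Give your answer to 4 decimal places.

12.9376

E[W] = (1)(0.08) + (2)(0.12) + (6)(0.08) + (10)(0.4) + (11)(0.32) = 8.32
E[W²] = (1)²(0.08) + (2)²(0.12) + (6)²(0.08) + (10)²(0.4) + (11)²(0.32) = 82.16
Var(W) = E[W²] − (E[W])² = 82.16 − (8.32)² = 12.9376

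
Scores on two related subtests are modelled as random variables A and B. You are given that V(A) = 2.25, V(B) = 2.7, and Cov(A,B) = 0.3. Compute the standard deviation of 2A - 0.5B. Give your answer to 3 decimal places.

3.012

V(2A - 0.5B) = (2)²·V(A) + (-0.5)²·V(B) + 2·(2)·(-0.5)·Cov(A,B)
= 4·2.25 + 0.25·2.7 + -2·0.3 = 9.075
sd(2A - 0.5B) = √9.075 ≈ 3.012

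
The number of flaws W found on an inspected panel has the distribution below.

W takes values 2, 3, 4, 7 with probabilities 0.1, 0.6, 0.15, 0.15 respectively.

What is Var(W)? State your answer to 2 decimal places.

2.23

E[W] = (2)(0.1) + (3)(0.6) + (4)(0.15) + (7)(0.15) = 3.65
E[W²] = (2)²(0.1) + (3)²(0.6) + (4)²(0.15) + (7)²(0.15) = 15.55
Var(W) = E[W²] − (E[W])² = 15.55 − (3.65)² = 2.2275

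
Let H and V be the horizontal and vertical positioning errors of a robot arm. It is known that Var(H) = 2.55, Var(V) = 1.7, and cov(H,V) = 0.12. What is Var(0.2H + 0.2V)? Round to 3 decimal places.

0.180

Var(0.2H + 0.2V) = (0.2)²·Var(H) + (0.2)²·Var(V) + 2·(0.2)·(0.2)·cov(H,V)
= 0.04·2.55 + 0.04·1.7 + 0.08·0.12 = 0.1796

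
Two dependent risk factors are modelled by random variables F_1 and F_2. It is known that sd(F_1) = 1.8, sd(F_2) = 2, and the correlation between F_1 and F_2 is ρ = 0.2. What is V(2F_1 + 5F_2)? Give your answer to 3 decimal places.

127.360

V(F_1) = (1.8)² = 3.24;  V(F_2) = (2)² = 4
cov(F_1,F_2) = ρ·sd(F_1)·sd(F_2) = 0.2·1.8·2 = 0.72
V(2F_1 + 5F_2) = (2)²·V(F_1) + (5)²·V(F_2) + 2·(2)·(5)·cov(F_1,F_2)
= 4·3.24 + 25·4 + 20·0.72 = 127.36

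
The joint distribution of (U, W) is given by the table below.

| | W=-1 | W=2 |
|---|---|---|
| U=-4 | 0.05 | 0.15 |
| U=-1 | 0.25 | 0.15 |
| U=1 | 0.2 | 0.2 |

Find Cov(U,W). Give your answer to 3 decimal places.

-0.450

E[U] = -0.8,  E[W] = 0.5
E[UW] = -0.85
Cov(U,W) = E[UW] − E[U]E[W] = -0.85 − (-0.8)(0.5) = -0.45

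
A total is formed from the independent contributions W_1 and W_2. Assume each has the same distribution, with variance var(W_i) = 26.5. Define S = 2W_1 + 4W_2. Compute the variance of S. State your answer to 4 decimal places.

By independence, var(S) = (2)²var(W_1) + (4)²var(W_2)
= (2)²·26.5 + (4)²·26.5 = 530

530.0000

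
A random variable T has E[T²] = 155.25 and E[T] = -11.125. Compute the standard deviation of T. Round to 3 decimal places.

5.611

Var(T) = 155.25 − (-11.125)² = 31.484375
sd(T) = √31.484375 ≈ 5.611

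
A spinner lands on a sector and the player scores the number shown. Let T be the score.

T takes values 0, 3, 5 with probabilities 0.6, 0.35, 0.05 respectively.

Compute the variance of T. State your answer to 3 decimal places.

2.710

E[T] = (0)(0.6) + (3)(0.35) + (5)(0.05) = 1.3
E[T²] = (0)²(0.6) + (3)²(0.35) + (5)²(0.05) = 4.4
V(T) = E[T²] − (E[T])² = 4.4 − (1.3)² = 2.71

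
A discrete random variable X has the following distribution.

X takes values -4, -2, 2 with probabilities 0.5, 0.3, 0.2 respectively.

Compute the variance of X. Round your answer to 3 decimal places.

E[X] = (-4)(0.5) + (-2)(0.3) + (2)(0.2) = -2.2
E[X²] = (-4)²(0.5) + (-2)²(0.3) + (2)²(0.2) = 10
Var(X) = E[X²] − (E[X])² = 10 − (-2.2)² = 5.16

5.160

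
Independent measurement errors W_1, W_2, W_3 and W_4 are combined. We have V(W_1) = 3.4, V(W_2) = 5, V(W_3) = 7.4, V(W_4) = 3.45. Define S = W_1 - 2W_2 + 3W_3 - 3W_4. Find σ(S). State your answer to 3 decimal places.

11.002

By independence, V(S) = (1)²V(W_1) + (-2)²V(W_2) + (3)²V(W_3) + (-3)²V(W_4)
= (1)²·3.4 + (-2)²·5 + (3)²·7.4 + (-3)²·3.45 = 121.05
σ(S) = √121.05 ≈ 11.002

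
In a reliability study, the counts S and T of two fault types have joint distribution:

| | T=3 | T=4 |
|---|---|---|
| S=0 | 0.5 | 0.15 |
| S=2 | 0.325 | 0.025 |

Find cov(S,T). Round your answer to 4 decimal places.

E[S] = 0.7,  E[T] = 3.175
E[ST] = 2.15
cov(S,T) = E[ST] − E[S]E[T] = 2.15 − (0.7)(3.175) = -0.0725

-0.0725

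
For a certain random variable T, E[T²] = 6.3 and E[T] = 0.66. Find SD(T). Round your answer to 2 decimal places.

Var(T) = 6.3 − (0.66)² = 5.8644
SD(T) = √5.8644 ≈ 2.42

2.42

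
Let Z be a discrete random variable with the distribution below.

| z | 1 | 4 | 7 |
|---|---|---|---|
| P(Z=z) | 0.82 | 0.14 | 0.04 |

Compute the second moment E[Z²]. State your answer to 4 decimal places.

E[Z²] = (1)²(0.82) + (4)²(0.14) + (7)²(0.04) = 5.02

5.0200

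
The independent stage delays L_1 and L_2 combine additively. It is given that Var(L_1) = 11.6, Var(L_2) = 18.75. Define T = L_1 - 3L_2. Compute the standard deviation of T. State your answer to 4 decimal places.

13.4294

By independence, Var(T) = (1)²Var(L_1) + (-3)²Var(L_2)
= (1)²·11.6 + (-3)²·18.75 = 180.35
sd(T) = √180.35 ≈ 13.4294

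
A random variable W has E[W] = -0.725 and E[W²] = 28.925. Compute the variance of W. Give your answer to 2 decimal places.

28.40

Var(W) = 28.925 − (-0.725)² = 28.399375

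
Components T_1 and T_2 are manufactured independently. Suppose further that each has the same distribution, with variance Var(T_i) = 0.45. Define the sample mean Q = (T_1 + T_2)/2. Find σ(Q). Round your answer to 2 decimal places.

By independence, Var(Q) = (0.5)²Var(T_1) + (0.5)²Var(T_2)
= (0.5)²·0.45 + (0.5)²·0.45 = 0.225
σ(Q) = √0.225 ≈ 0.47

0.47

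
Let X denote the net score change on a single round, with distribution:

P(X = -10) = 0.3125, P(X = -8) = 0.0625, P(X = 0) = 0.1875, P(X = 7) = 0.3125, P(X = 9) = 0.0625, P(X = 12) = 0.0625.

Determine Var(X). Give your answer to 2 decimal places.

E[X] = (-10)(0.3125) + (-8)(0.0625) + (0)(0.1875) + (7)(0.3125) + (9)(0.0625) + (12)(0.0625) = -0.125
E[X²] = (-10)²(0.3125) + (-8)²(0.0625) + (0)²(0.1875) + (7)²(0.3125) + (9)²(0.0625) + (12)²(0.0625) = 64.625
Var(X) = E[X²] − (E[X])² = 64.625 − (-0.125)² = 64.609375

64.61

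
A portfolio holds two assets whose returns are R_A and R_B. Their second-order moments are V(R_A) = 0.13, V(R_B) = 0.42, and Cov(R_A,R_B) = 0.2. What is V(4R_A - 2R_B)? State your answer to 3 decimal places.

V(4R_A - 2R_B) = (4)²·V(R_A) + (-2)²·V(R_B) + 2·(4)·(-2)·Cov(R_A,R_B)
= 16·0.13 + 4·0.42 + -16·0.2 = 0.56

0.560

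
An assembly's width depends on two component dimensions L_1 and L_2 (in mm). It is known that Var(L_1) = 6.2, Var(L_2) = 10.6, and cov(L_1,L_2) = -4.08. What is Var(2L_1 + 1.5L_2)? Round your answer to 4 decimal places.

24.1700

Var(2L_1 + 1.5L_2) = (2)²·Var(L_1) + (1.5)²·Var(L_2) + 2·(2)·(1.5)·cov(L_1,L_2)
= 4·6.2 + 2.25·10.6 + 6·-4.08 = 24.17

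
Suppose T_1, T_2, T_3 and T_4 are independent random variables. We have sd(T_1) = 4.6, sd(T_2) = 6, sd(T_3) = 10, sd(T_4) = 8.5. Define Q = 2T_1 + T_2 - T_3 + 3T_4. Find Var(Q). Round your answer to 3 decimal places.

870.890

Var(T_1) = 21.16, Var(T_2) = 36, Var(T_3) = 100, Var(T_4) = 72.25
By independence, Var(Q) = (2)²Var(T_1) + (1)²Var(T_2) + (-1)²Var(T_3) + (3)²Var(T_4)
= (2)²·21.16 + (1)²·36 + (-1)²·100 + (3)²·72.25 = 870.89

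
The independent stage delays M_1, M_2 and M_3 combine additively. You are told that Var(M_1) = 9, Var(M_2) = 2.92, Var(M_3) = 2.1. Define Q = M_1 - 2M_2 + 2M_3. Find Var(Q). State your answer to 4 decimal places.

By independence, Var(Q) = (1)²Var(M_1) + (-2)²Var(M_2) + (2)²Var(M_3)
= (1)²·9 + (-2)²·2.92 + (2)²·2.1 = 29.08

29.0800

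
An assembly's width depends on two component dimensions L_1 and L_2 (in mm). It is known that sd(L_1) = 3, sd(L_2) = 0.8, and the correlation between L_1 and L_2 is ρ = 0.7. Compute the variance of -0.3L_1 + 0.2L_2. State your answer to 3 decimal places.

Var(L_1) = (3)² = 9;  Var(L_2) = (0.8)² = 0.64
cov(L_1,L_2) = ρ·sd(L_1)·sd(L_2) = 0.7·3·0.8 = 1.68
Var(-0.3L_1 + 0.2L_2) = (-0.3)²·Var(L_1) + (0.2)²·Var(L_2) + 2·(-0.3)·(0.2)·cov(L_1,L_2)
= 0.09·9 + 0.04·0.64 + -0.12·1.68 = 0.634

0.634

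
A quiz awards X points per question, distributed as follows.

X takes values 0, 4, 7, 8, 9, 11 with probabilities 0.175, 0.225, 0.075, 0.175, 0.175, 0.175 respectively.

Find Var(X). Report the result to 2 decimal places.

E[X] = (0)(0.175) + (4)(0.225) + (7)(0.075) + (8)(0.175) + (9)(0.175) + (11)(0.175) = 6.325
E[X²] = (0)²(0.175) + (4)²(0.225) + (7)²(0.075) + (8)²(0.175) + (9)²(0.175) + (11)²(0.175) = 53.825
Var(X) = E[X²] − (E[X])² = 53.825 − (6.325)² = 13.819375

13.82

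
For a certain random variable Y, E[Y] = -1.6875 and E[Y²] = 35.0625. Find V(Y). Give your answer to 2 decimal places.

V(Y) = 35.0625 − (-1.6875)² = 32.21484375

32.21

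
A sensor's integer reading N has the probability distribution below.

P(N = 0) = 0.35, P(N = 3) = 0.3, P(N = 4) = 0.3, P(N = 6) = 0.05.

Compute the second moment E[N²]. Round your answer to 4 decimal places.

E[N²] = (0)²(0.35) + (3)²(0.3) + (4)²(0.3) + (6)²(0.05) = 9.3

9.3000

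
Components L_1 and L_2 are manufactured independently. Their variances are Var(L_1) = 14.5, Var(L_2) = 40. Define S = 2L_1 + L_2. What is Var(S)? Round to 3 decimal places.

98.000

By independence, Var(S) = (2)²Var(L_1) + (1)²Var(L_2)
= (2)²·14.5 + (1)²·40 = 98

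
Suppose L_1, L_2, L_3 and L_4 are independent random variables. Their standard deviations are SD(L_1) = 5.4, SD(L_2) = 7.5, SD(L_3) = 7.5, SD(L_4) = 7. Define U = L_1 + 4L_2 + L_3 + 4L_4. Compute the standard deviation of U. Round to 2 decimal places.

42.06

Var(L_1) = 29.16, Var(L_2) = 56.25, Var(L_3) = 56.25, Var(L_4) = 49
By independence, Var(U) = (1)²Var(L_1) + (4)²Var(L_2) + (1)²Var(L_3) + (4)²Var(L_4)
= (1)²·29.16 + (4)²·56.25 + (1)²·56.25 + (4)²·49 = 1769.41
SD(U) = √1769.41 ≈ 42.06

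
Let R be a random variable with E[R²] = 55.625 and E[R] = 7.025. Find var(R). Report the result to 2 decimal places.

6.27

var(R) = 55.625 − (7.025)² = 6.274375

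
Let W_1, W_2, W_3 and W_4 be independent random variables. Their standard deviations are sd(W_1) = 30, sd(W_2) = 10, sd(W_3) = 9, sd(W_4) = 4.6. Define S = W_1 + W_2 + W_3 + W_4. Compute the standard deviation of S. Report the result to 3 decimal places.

33.199

var(W_1) = 900, var(W_2) = 100, var(W_3) = 81, var(W_4) = 21.16
By independence, var(S) = (1)²var(W_1) + (1)²var(W_2) + (1)²var(W_3) + (1)²var(W_4)
= (1)²·900 + (1)²·100 + (1)²·81 + (1)²·21.16 = 1102.16
sd(S) = √1102.16 ≈ 33.199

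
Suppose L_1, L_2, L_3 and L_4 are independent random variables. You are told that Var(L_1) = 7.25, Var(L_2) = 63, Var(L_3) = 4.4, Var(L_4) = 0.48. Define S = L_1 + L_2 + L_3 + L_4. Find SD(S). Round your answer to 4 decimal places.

8.6678

By independence, Var(S) = (1)²Var(L_1) + (1)²Var(L_2) + (1)²Var(L_3) + (1)²Var(L_4)
= (1)²·7.25 + (1)²·63 + (1)²·4.4 + (1)²·0.48 = 75.13
SD(S) = √75.13 ≈ 8.6678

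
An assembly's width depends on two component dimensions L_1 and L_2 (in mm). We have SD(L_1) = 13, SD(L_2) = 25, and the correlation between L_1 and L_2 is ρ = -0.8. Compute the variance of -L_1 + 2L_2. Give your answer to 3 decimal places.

3709.000

Var(L_1) = (13)² = 169;  Var(L_2) = (25)² = 625
Cov(L_1,L_2) = ρ·SD(L_1)·SD(L_2) = -0.8·13·25 = -260
Var(-L_1 + 2L_2) = (-1)²·Var(L_1) + (2)²·Var(L_2) + 2·(-1)·(2)·Cov(L_1,L_2)
= 1·169 + 4·625 + -4·-260 = 3709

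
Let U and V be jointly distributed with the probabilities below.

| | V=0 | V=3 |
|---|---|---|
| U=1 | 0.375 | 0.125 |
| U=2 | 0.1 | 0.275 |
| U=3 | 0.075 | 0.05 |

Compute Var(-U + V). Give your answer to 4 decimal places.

2.1494

E[U] = 1.625,  E[V] = 1.35,  E[UV] = 2.475
Var(U) = 3.125 − (1.625)² = 0.484375;  Var(V) = 4.05 − (1.35)² = 2.2275
Cov(U,V) = 2.475 − (1.625)(1.35) = 0.28125
Var(-U + V) = (-1)²·0.484375 + (1)²·2.2275 + 2·(-1)·(1)·0.28125 = 2.149375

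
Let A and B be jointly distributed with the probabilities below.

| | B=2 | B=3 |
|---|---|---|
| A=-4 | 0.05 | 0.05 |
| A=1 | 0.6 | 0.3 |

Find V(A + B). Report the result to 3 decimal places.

E[A] = 0.5,  E[B] = 2.35,  E[AB] = 1.1
V(A) = 2.5 − (0.5)² = 2.25;  V(B) = 5.75 − (2.35)² = 0.2275
cov(A,B) = 1.1 − (0.5)(2.35) = -0.075
V(A + B) = (1)²·2.25 + (1)²·0.2275 + 2·(1)·(1)·-0.075 = 2.3275

2.328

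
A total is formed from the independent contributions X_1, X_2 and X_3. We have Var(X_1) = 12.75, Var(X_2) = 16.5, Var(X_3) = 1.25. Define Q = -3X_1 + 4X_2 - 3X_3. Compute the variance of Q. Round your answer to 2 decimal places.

By independence, Var(Q) = (-3)²Var(X_1) + (4)²Var(X_2) + (-3)²Var(X_3)
= (-3)²·12.75 + (4)²·16.5 + (-3)²·1.25 = 390

390.00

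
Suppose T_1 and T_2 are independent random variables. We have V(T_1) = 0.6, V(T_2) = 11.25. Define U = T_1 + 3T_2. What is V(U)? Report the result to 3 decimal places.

By independence, V(U) = (1)²V(T_1) + (3)²V(T_2)
= (1)²·0.6 + (3)²·11.25 = 101.85

101.850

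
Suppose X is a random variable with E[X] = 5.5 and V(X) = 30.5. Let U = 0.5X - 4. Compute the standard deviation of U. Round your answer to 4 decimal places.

V(0.5X - 4) = (0.5)²·30.5 = 7.625
sd(U) = √7.625 ≈ 2.7613

2.7613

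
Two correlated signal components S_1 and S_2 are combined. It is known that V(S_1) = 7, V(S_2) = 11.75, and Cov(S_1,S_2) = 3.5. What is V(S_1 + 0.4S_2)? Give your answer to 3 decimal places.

11.680

V(S_1 + 0.4S_2) = (1)²·V(S_1) + (0.4)²·V(S_2) + 2·(1)·(0.4)·Cov(S_1,S_2)
= 1·7 + 0.16·11.75 + 0.8·3.5 = 11.68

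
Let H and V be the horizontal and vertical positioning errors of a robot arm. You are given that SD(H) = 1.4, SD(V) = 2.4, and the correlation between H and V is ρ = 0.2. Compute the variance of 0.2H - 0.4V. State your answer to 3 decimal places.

0.892

Var(H) = (1.4)² = 1.96;  Var(V) = (2.4)² = 5.76
Cov(H,V) = ρ·SD(H)·SD(V) = 0.2·1.4·2.4 = 0.672
Var(0.2H - 0.4V) = (0.2)²·Var(H) + (-0.4)²·Var(V) + 2·(0.2)·(-0.4)·Cov(H,V)
= 0.04·1.96 + 0.16·5.76 + -0.16·0.672 = 0.89248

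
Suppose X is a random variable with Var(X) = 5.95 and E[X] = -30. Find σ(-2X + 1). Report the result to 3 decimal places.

4.879

Var(-2X + 1) = (-2)²·5.95 = 23.8
σ(-2X + 1) = √23.8 ≈ 4.879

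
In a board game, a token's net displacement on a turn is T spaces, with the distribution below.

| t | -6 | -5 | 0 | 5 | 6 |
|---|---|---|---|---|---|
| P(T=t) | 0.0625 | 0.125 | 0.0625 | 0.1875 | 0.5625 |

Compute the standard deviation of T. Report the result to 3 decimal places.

E[T] = (-6)(0.0625) + (-5)(0.125) + (0)(0.0625) + (5)(0.1875) + (6)(0.5625) = 3.3125
E[T²] = (-6)²(0.0625) + (-5)²(0.125) + (0)²(0.0625) + (5)²(0.1875) + (6)²(0.5625) = 30.3125
var(T) = E[T²] − (E[T])² = 30.3125 − (3.3125)² = 19.33984375
SD(T) = √19.33984375 ≈ 4.398

4.398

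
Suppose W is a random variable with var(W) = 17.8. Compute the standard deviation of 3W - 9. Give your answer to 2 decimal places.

var(3W - 9) = (3)²·17.8 = 160.2
SD(3W - 9) = √160.2 ≈ 12.66

12.66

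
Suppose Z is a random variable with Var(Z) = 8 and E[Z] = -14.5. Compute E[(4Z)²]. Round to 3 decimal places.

3492.000

E[4Z] = 4·-14.5 = -58
Var(4Z) = (4)²·8 = 128
E[(4Z)²] = Var((4Z)) + (E[(4Z)])² = 128 + (-58)² = 3492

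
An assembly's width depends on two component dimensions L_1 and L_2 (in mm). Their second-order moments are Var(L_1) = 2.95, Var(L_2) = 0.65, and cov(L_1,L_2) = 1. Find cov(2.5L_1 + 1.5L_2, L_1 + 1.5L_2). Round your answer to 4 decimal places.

14.0875

cov(2.5L_1 + 1.5L_2, L_1 + 1.5L_2) = (2.5)(1)Var(L_1) + (1.5)(1.5)Var(L_2) + [(2.5)(1.5) + (1.5)(1)]cov(L_1,L_2)
= 2.5·2.95 + 2.25·0.65 + 5.25·1 = 14.0875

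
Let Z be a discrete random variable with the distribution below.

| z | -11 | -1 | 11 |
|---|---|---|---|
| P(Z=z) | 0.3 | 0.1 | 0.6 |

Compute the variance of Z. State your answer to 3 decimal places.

98.760

E[Z] = (-11)(0.3) + (-1)(0.1) + (11)(0.6) = 3.2
E[Z²] = (-11)²(0.3) + (-1)²(0.1) + (11)²(0.6) = 109
var(Z) = E[Z²] − (E[Z])² = 109 − (3.2)² = 98.76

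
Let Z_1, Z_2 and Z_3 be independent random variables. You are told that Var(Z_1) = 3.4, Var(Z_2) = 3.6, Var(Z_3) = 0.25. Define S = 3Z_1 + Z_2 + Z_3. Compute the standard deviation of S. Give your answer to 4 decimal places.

5.8694

By independence, Var(S) = (3)²Var(Z_1) + (1)²Var(Z_2) + (1)²Var(Z_3)
= (3)²·3.4 + (1)²·3.6 + (1)²·0.25 = 34.45
SD(S) = √34.45 ≈ 5.8694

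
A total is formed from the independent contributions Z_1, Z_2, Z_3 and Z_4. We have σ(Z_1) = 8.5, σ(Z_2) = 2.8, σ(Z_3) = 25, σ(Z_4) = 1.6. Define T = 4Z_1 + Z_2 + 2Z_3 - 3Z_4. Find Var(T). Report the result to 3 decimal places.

3686.880

Var(Z_1) = 72.25, Var(Z_2) = 7.84, Var(Z_3) = 625, Var(Z_4) = 2.56
By independence, Var(T) = (4)²Var(Z_1) + (1)²Var(Z_2) + (2)²Var(Z_3) + (-3)²Var(Z_4)
= (4)²·72.25 + (1)²·7.84 + (2)²·625 + (-3)²·2.56 = 3686.88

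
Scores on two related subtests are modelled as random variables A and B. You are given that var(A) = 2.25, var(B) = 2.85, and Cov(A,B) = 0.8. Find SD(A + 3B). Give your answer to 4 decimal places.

var(A + 3B) = (1)²·var(A) + (3)²·var(B) + 2·(1)·(3)·Cov(A,B)
= 1·2.25 + 9·2.85 + 6·0.8 = 32.7
SD(A + 3B) = √32.7 ≈ 5.7184

5.7184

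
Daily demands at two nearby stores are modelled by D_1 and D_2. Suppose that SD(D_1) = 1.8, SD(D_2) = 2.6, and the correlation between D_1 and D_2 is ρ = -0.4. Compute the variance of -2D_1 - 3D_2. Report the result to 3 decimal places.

51.336

Var(D_1) = (1.8)² = 3.24;  Var(D_2) = (2.6)² = 6.76
Cov(D_1,D_2) = ρ·SD(D_1)·SD(D_2) = -0.4·1.8·2.6 = -1.872
Var(-2D_1 - 3D_2) = (-2)²·Var(D_1) + (-3)²·Var(D_2) + 2·(-2)·(-3)·Cov(D_1,D_2)
= 4·3.24 + 9·6.76 + 12·-1.872 = 51.336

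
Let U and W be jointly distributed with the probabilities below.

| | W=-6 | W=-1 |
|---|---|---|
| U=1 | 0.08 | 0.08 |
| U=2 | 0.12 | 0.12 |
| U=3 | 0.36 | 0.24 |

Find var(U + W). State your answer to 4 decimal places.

6.3904

E[U] = 2.44,  E[W] = -3.8,  E[UW] = -9.44
var(U) = 6.52 − (2.44)² = 0.5664;  var(W) = 20.6 − (-3.8)² = 6.16
cov(U,W) = -9.44 − (2.44)(-3.8) = -0.168
var(U + W) = (1)²·0.5664 + (1)²·6.16 + 2·(1)·(1)·-0.168 = 6.3904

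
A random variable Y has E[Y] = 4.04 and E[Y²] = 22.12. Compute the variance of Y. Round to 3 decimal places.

5.798

var(Y) = 22.12 − (4.04)² = 5.7984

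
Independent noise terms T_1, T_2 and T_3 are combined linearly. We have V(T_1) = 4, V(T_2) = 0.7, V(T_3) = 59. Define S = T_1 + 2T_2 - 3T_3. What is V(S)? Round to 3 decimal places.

By independence, V(S) = (1)²V(T_1) + (2)²V(T_2) + (-3)²V(T_3)
= (1)²·4 + (2)²·0.7 + (-3)²·59 = 537.8

537.800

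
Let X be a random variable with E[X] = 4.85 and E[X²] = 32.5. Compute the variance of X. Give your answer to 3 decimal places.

V(X) = 32.5 − (4.85)² = 8.9775

8.978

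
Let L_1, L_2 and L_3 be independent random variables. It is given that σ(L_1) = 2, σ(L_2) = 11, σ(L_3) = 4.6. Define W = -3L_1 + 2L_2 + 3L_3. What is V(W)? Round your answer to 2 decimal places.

710.44

V(L_1) = 4, V(L_2) = 121, V(L_3) = 21.16
By independence, V(W) = (-3)²V(L_1) + (2)²V(L_2) + (3)²V(L_3)
= (-3)²·4 + (2)²·121 + (3)²·21.16 = 710.44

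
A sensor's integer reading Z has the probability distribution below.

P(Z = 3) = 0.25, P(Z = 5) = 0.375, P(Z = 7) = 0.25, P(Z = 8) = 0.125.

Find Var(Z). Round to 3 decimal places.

2.984

E[Z] = (3)(0.25) + (5)(0.375) + (7)(0.25) + (8)(0.125) = 5.375
E[Z²] = (3)²(0.25) + (5)²(0.375) + (7)²(0.25) + (8)²(0.125) = 31.875
Var(Z) = E[Z²] − (E[Z])² = 31.875 − (5.375)² = 2.984375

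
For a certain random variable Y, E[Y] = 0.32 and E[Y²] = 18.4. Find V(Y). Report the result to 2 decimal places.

V(Y) = 18.4 − (0.32)² = 18.2976

18.30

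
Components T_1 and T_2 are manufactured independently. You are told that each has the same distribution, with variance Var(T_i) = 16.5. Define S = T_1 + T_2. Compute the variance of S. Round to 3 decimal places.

By independence, Var(S) = (1)²Var(T_1) + (1)²Var(T_2)
= (1)²·16.5 + (1)²·16.5 = 33

33.000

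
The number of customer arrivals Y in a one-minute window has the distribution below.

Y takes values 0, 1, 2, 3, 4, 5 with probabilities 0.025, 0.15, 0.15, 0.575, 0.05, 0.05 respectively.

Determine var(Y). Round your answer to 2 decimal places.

1.08

E[Y] = (0)(0.025) + (1)(0.15) + (2)(0.15) + (3)(0.575) + (4)(0.05) + (5)(0.05) = 2.625
E[Y²] = (0)²(0.025) + (1)²(0.15) + (2)²(0.15) + (3)²(0.575) + (4)²(0.05) + (5)²(0.05) = 7.975
var(Y) = E[Y²] − (E[Y])² = 7.975 − (2.625)² = 1.084375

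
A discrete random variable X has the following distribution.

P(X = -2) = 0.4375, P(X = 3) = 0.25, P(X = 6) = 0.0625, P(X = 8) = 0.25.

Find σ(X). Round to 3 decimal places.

E[X] = (-2)(0.4375) + (3)(0.25) + (6)(0.0625) + (8)(0.25) = 2.25
E[X²] = (-2)²(0.4375) + (3)²(0.25) + (6)²(0.0625) + (8)²(0.25) = 22.25
Var(X) = E[X²] − (E[X])² = 22.25 − (2.25)² = 17.1875
σ(X) = √17.1875 ≈ 4.146

4.146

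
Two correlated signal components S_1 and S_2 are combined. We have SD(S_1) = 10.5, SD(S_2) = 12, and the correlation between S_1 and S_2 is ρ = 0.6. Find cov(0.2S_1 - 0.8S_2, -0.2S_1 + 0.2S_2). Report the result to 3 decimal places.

-12.330

var(S_1) = (10.5)² = 110.25;  var(S_2) = (12)² = 144
cov(S_1,S_2) = ρ·SD(S_1)·SD(S_2) = 0.6·10.5·12 = 75.6
cov(0.2S_1 - 0.8S_2, -0.2S_1 + 0.2S_2) = (0.2)(-0.2)var(S_1) + (-0.8)(0.2)var(S_2) + [(0.2)(0.2) + (-0.8)(-0.2)]cov(S_1,S_2)
= -0.04·110.25 + -0.16·144 + 0.2·75.6 = -12.33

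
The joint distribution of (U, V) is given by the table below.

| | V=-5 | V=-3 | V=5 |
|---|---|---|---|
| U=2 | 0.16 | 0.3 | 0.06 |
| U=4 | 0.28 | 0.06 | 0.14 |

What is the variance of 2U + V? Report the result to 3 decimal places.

E[U] = 2.96,  E[V] = -2.28,  E[UV] = -6.32
var(U) = 9.76 − (2.96)² = 0.9984;  var(V) = 19.24 − (-2.28)² = 14.0416
Cov(U,V) = -6.32 − (2.96)(-2.28) = 0.4288
var(2U + V) = (2)²·0.9984 + (1)²·14.0416 + 2·(2)·(1)·0.4288 = 19.7504

19.750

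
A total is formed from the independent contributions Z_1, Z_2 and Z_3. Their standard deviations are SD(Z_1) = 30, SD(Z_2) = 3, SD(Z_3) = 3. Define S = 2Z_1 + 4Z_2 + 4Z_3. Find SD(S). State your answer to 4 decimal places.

V(Z_1) = 900, V(Z_2) = 9, V(Z_3) = 9
By independence, V(S) = (2)²V(Z_1) + (4)²V(Z_2) + (4)²V(Z_3)
= (2)²·900 + (4)²·9 + (4)²·9 = 3888
SD(S) = √3888 ≈ 62.3538

62.3538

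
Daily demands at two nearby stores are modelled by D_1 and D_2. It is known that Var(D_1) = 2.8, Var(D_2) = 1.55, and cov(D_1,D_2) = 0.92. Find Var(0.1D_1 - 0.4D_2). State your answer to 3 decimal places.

0.202

Var(0.1D_1 - 0.4D_2) = (0.1)²·Var(D_1) + (-0.4)²·Var(D_2) + 2·(0.1)·(-0.4)·cov(D_1,D_2)
= 0.01·2.8 + 0.16·1.55 + -0.08·0.92 = 0.2024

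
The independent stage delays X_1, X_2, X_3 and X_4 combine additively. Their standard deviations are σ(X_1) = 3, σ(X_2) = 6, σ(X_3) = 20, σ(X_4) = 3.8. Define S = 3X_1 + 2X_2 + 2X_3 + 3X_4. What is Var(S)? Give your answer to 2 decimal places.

1954.96

Var(X_1) = 9, Var(X_2) = 36, Var(X_3) = 400, Var(X_4) = 14.44
By independence, Var(S) = (3)²Var(X_1) + (2)²Var(X_2) + (2)²Var(X_3) + (3)²Var(X_4)
= (3)²·9 + (2)²·36 + (2)²·400 + (3)²·14.44 = 1954.96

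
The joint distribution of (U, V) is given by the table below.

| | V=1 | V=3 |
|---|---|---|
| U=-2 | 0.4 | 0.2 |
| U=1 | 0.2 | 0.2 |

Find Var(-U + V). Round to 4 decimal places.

2.6400

E[U] = -0.8,  E[V] = 1.8,  E[UV] = -1.2
Var(U) = 2.8 − (-0.8)² = 2.16;  Var(V) = 4.2 − (1.8)² = 0.96
Cov(U,V) = -1.2 − (-0.8)(1.8) = 0.24
Var(-U + V) = (-1)²·2.16 + (1)²·0.96 + 2·(-1)·(1)·0.24 = 2.64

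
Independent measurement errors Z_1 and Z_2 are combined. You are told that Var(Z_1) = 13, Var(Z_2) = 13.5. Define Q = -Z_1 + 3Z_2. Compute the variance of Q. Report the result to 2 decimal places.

By independence, Var(Q) = (-1)²Var(Z_1) + (3)²Var(Z_2)
= (-1)²·13 + (3)²·13.5 = 134.5

134.50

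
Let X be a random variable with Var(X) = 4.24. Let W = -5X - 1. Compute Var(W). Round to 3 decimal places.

106.000

Var(-5X - 1) = (-5)²·Var(X) = 25·4.24 = 106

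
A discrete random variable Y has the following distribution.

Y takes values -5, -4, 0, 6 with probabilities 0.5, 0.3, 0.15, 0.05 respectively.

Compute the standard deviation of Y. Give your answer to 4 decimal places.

2.7459

E[Y] = (-5)(0.5) + (-4)(0.3) + (0)(0.15) + (6)(0.05) = -3.4
E[Y²] = (-5)²(0.5) + (-4)²(0.3) + (0)²(0.15) + (6)²(0.05) = 19.1
var(Y) = E[Y²] − (E[Y])² = 19.1 − (-3.4)² = 7.54
SD(Y) = √7.54 ≈ 2.7459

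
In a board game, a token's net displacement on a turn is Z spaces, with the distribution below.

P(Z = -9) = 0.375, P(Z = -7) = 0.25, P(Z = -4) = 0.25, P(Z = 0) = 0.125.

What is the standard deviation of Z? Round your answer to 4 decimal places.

E[Z] = (-9)(0.375) + (-7)(0.25) + (-4)(0.25) + (0)(0.125) = -6.125
E[Z²] = (-9)²(0.375) + (-7)²(0.25) + (-4)²(0.25) + (0)²(0.125) = 46.625
V(Z) = E[Z²] − (E[Z])² = 46.625 − (-6.125)² = 9.109375
SD(Z) = √9.109375 ≈ 3.0182

3.0182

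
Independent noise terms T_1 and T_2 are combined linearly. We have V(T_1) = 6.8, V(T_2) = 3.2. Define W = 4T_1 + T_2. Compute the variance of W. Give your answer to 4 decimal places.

By independence, V(W) = (4)²V(T_1) + (1)²V(T_2)
= (4)²·6.8 + (1)²·3.2 = 112

112.0000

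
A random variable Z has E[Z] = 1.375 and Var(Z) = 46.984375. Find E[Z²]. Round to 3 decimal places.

48.875

E[Z²] = Var(Z) + (E[Z])² = 46.984375 + (1.375)² = 48.875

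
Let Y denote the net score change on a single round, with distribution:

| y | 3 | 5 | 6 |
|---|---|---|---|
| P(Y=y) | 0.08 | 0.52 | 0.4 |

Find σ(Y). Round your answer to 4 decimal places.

0.8139

E[Y] = (3)(0.08) + (5)(0.52) + (6)(0.4) = 5.24
E[Y²] = (3)²(0.08) + (5)²(0.52) + (6)²(0.4) = 28.12
Var(Y) = E[Y²] − (E[Y])² = 28.12 − (5.24)² = 0.6624
σ(Y) = √0.6624 ≈ 0.8139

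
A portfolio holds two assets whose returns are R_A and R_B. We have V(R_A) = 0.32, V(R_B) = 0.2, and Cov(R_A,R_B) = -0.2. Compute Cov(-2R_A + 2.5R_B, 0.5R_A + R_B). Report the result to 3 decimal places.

Cov(-2R_A + 2.5R_B, 0.5R_A + R_B) = (-2)(0.5)V(R_A) + (2.5)(1)V(R_B) + [(-2)(1) + (2.5)(0.5)]Cov(R_A,R_B)
= -1·0.32 + 2.5·0.2 + -0.75·-0.2 = 0.33

0.330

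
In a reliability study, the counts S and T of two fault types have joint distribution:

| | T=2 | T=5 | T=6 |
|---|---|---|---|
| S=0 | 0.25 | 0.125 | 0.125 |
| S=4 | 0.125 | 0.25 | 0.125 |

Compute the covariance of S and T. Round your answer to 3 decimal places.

0.750

E[S] = 2,  E[T] = 4.125
E[ST] = 9
Cov(S,T) = E[ST] − E[S]E[T] = 9 − (2)(4.125) = 0.75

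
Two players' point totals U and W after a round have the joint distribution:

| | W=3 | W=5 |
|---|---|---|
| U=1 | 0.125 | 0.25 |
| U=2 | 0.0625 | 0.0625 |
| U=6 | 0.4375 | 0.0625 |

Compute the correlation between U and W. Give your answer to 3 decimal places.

E[U] = 3.625,  E[W] = 3.75
E[UW] = 12.375
cov(U,W) = E[UW] − E[U]E[W] = 12.375 − (3.625)(3.75) = -1.21875
Var(U) = 5.734375,  Var(W) = 0.9375
ρ = -1.21875 / √(5.734375·0.9375) ≈ -0.526

-0.526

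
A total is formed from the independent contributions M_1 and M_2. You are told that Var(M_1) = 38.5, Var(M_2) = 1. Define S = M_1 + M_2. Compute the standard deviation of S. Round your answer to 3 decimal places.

By independence, Var(S) = (1)²Var(M_1) + (1)²Var(M_2)
= (1)²·38.5 + (1)²·1 = 39.5
σ(S) = √39.5 ≈ 6.285

6.285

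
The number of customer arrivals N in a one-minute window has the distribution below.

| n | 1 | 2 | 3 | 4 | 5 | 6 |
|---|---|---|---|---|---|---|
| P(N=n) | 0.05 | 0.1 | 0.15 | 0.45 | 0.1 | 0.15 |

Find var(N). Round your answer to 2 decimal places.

E[N] = (1)(0.05) + (2)(0.1) + (3)(0.15) + (4)(0.45) + (5)(0.1) + (6)(0.15) = 3.9
E[N²] = (1)²(0.05) + (2)²(0.1) + (3)²(0.15) + (4)²(0.45) + (5)²(0.1) + (6)²(0.15) = 16.9
var(N) = E[N²] − (E[N])² = 16.9 − (3.9)² = 1.69

1.69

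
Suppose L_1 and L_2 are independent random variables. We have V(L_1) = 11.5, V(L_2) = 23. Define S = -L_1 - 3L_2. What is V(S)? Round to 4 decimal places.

218.5000

By independence, V(S) = (-1)²V(L_1) + (-3)²V(L_2)
= (-1)²·11.5 + (-3)²·23 = 218.5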